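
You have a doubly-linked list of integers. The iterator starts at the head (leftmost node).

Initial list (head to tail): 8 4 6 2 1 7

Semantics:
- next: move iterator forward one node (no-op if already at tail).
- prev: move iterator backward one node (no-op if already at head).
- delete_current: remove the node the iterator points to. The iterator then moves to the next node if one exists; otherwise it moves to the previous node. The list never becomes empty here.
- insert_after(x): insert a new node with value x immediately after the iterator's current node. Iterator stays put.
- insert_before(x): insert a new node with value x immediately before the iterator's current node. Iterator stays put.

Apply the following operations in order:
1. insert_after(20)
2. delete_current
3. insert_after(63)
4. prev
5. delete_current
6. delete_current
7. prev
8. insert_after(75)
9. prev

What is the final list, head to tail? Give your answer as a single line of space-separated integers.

After 1 (insert_after(20)): list=[8, 20, 4, 6, 2, 1, 7] cursor@8
After 2 (delete_current): list=[20, 4, 6, 2, 1, 7] cursor@20
After 3 (insert_after(63)): list=[20, 63, 4, 6, 2, 1, 7] cursor@20
After 4 (prev): list=[20, 63, 4, 6, 2, 1, 7] cursor@20
After 5 (delete_current): list=[63, 4, 6, 2, 1, 7] cursor@63
After 6 (delete_current): list=[4, 6, 2, 1, 7] cursor@4
After 7 (prev): list=[4, 6, 2, 1, 7] cursor@4
After 8 (insert_after(75)): list=[4, 75, 6, 2, 1, 7] cursor@4
After 9 (prev): list=[4, 75, 6, 2, 1, 7] cursor@4

Answer: 4 75 6 2 1 7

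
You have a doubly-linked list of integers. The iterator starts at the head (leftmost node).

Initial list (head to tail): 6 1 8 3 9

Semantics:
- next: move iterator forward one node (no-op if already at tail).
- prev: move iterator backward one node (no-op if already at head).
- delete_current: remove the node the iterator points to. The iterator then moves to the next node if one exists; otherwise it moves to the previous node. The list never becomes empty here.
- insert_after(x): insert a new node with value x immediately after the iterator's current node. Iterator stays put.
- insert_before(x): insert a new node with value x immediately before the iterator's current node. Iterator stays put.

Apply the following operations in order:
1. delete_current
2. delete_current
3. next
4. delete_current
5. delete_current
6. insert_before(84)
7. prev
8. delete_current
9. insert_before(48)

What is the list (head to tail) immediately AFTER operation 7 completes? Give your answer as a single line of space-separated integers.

After 1 (delete_current): list=[1, 8, 3, 9] cursor@1
After 2 (delete_current): list=[8, 3, 9] cursor@8
After 3 (next): list=[8, 3, 9] cursor@3
After 4 (delete_current): list=[8, 9] cursor@9
After 5 (delete_current): list=[8] cursor@8
After 6 (insert_before(84)): list=[84, 8] cursor@8
After 7 (prev): list=[84, 8] cursor@84

Answer: 84 8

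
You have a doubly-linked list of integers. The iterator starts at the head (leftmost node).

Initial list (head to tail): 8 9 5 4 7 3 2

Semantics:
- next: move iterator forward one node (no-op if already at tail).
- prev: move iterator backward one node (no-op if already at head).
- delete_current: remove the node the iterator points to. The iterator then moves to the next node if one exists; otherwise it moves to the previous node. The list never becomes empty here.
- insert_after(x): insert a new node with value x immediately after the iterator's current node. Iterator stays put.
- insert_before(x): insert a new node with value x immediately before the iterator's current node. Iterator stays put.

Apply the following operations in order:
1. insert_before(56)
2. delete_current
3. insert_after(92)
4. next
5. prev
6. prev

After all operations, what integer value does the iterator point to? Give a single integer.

After 1 (insert_before(56)): list=[56, 8, 9, 5, 4, 7, 3, 2] cursor@8
After 2 (delete_current): list=[56, 9, 5, 4, 7, 3, 2] cursor@9
After 3 (insert_after(92)): list=[56, 9, 92, 5, 4, 7, 3, 2] cursor@9
After 4 (next): list=[56, 9, 92, 5, 4, 7, 3, 2] cursor@92
After 5 (prev): list=[56, 9, 92, 5, 4, 7, 3, 2] cursor@9
After 6 (prev): list=[56, 9, 92, 5, 4, 7, 3, 2] cursor@56

Answer: 56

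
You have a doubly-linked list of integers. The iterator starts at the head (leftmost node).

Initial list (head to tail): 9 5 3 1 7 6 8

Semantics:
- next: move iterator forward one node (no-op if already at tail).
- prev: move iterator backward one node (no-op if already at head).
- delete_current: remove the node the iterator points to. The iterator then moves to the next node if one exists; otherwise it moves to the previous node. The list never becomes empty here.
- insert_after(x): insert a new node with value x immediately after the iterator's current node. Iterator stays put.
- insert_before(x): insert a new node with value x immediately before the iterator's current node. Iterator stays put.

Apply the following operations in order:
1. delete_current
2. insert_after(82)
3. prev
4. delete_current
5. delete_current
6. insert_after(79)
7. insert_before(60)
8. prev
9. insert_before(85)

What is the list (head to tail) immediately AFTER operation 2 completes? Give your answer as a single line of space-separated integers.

After 1 (delete_current): list=[5, 3, 1, 7, 6, 8] cursor@5
After 2 (insert_after(82)): list=[5, 82, 3, 1, 7, 6, 8] cursor@5

Answer: 5 82 3 1 7 6 8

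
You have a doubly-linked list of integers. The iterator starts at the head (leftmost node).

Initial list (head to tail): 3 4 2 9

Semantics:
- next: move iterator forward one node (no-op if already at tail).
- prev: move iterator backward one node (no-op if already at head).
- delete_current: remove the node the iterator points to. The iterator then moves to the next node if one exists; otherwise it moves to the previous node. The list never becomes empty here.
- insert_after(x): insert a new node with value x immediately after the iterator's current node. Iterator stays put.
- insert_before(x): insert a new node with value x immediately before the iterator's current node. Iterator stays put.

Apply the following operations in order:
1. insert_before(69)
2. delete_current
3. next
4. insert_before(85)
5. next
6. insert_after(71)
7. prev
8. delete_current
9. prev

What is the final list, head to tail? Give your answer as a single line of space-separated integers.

After 1 (insert_before(69)): list=[69, 3, 4, 2, 9] cursor@3
After 2 (delete_current): list=[69, 4, 2, 9] cursor@4
After 3 (next): list=[69, 4, 2, 9] cursor@2
After 4 (insert_before(85)): list=[69, 4, 85, 2, 9] cursor@2
After 5 (next): list=[69, 4, 85, 2, 9] cursor@9
After 6 (insert_after(71)): list=[69, 4, 85, 2, 9, 71] cursor@9
After 7 (prev): list=[69, 4, 85, 2, 9, 71] cursor@2
After 8 (delete_current): list=[69, 4, 85, 9, 71] cursor@9
After 9 (prev): list=[69, 4, 85, 9, 71] cursor@85

Answer: 69 4 85 9 71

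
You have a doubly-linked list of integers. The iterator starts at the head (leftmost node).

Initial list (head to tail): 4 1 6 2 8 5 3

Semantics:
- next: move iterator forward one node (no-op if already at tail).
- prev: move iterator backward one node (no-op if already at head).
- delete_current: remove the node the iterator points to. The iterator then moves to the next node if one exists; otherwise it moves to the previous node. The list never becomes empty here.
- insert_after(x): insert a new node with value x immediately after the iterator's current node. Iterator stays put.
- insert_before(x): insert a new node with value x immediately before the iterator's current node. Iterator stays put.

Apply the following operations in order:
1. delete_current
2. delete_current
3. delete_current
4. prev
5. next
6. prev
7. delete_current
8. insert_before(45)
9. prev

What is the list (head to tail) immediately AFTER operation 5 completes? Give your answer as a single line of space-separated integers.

After 1 (delete_current): list=[1, 6, 2, 8, 5, 3] cursor@1
After 2 (delete_current): list=[6, 2, 8, 5, 3] cursor@6
After 3 (delete_current): list=[2, 8, 5, 3] cursor@2
After 4 (prev): list=[2, 8, 5, 3] cursor@2
After 5 (next): list=[2, 8, 5, 3] cursor@8

Answer: 2 8 5 3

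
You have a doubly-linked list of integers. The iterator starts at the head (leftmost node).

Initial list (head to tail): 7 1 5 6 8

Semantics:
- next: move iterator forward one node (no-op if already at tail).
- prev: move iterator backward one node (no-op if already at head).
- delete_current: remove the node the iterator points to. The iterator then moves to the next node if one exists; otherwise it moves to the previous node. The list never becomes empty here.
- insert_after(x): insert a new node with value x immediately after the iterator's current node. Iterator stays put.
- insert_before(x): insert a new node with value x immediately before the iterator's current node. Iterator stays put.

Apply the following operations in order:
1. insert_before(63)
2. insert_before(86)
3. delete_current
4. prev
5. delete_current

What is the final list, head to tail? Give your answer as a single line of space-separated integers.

After 1 (insert_before(63)): list=[63, 7, 1, 5, 6, 8] cursor@7
After 2 (insert_before(86)): list=[63, 86, 7, 1, 5, 6, 8] cursor@7
After 3 (delete_current): list=[63, 86, 1, 5, 6, 8] cursor@1
After 4 (prev): list=[63, 86, 1, 5, 6, 8] cursor@86
After 5 (delete_current): list=[63, 1, 5, 6, 8] cursor@1

Answer: 63 1 5 6 8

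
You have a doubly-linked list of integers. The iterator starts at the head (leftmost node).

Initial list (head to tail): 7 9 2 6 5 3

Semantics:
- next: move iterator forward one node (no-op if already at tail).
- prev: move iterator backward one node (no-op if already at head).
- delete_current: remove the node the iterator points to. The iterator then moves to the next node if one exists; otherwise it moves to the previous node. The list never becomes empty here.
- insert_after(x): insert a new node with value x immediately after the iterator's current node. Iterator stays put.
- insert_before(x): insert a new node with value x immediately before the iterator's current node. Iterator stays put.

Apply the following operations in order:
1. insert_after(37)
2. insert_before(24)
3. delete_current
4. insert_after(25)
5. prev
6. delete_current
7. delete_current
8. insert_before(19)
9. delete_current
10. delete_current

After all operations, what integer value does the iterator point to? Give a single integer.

Answer: 2

Derivation:
After 1 (insert_after(37)): list=[7, 37, 9, 2, 6, 5, 3] cursor@7
After 2 (insert_before(24)): list=[24, 7, 37, 9, 2, 6, 5, 3] cursor@7
After 3 (delete_current): list=[24, 37, 9, 2, 6, 5, 3] cursor@37
After 4 (insert_after(25)): list=[24, 37, 25, 9, 2, 6, 5, 3] cursor@37
After 5 (prev): list=[24, 37, 25, 9, 2, 6, 5, 3] cursor@24
After 6 (delete_current): list=[37, 25, 9, 2, 6, 5, 3] cursor@37
After 7 (delete_current): list=[25, 9, 2, 6, 5, 3] cursor@25
After 8 (insert_before(19)): list=[19, 25, 9, 2, 6, 5, 3] cursor@25
After 9 (delete_current): list=[19, 9, 2, 6, 5, 3] cursor@9
After 10 (delete_current): list=[19, 2, 6, 5, 3] cursor@2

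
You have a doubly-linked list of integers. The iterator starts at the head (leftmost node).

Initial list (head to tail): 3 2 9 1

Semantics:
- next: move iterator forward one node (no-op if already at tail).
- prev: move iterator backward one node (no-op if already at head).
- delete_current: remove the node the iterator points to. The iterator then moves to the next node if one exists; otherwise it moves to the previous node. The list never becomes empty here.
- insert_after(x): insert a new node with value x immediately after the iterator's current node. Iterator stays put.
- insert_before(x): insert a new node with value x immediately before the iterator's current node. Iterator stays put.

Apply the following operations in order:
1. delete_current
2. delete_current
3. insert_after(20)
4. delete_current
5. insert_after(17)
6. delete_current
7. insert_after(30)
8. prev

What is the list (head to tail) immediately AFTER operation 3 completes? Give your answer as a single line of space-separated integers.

Answer: 9 20 1

Derivation:
After 1 (delete_current): list=[2, 9, 1] cursor@2
After 2 (delete_current): list=[9, 1] cursor@9
After 3 (insert_after(20)): list=[9, 20, 1] cursor@9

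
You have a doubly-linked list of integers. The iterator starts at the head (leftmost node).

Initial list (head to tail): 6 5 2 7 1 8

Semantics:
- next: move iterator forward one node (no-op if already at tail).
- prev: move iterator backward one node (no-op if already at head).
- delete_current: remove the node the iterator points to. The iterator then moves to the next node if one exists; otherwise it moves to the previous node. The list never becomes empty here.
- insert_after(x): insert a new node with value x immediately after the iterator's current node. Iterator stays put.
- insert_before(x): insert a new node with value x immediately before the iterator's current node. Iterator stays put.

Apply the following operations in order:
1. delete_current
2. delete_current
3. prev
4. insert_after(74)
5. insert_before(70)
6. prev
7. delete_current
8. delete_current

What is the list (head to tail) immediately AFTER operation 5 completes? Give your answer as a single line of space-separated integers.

After 1 (delete_current): list=[5, 2, 7, 1, 8] cursor@5
After 2 (delete_current): list=[2, 7, 1, 8] cursor@2
After 3 (prev): list=[2, 7, 1, 8] cursor@2
After 4 (insert_after(74)): list=[2, 74, 7, 1, 8] cursor@2
After 5 (insert_before(70)): list=[70, 2, 74, 7, 1, 8] cursor@2

Answer: 70 2 74 7 1 8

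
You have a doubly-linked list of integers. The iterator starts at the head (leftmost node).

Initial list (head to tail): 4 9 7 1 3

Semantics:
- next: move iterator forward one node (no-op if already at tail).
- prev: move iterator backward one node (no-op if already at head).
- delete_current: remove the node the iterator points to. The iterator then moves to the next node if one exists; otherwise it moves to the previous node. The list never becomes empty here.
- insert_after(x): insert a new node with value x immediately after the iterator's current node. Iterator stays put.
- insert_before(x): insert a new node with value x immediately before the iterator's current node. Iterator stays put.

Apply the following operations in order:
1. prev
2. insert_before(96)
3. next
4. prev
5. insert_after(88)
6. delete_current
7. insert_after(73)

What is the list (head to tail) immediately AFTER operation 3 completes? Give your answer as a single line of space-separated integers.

After 1 (prev): list=[4, 9, 7, 1, 3] cursor@4
After 2 (insert_before(96)): list=[96, 4, 9, 7, 1, 3] cursor@4
After 3 (next): list=[96, 4, 9, 7, 1, 3] cursor@9

Answer: 96 4 9 7 1 3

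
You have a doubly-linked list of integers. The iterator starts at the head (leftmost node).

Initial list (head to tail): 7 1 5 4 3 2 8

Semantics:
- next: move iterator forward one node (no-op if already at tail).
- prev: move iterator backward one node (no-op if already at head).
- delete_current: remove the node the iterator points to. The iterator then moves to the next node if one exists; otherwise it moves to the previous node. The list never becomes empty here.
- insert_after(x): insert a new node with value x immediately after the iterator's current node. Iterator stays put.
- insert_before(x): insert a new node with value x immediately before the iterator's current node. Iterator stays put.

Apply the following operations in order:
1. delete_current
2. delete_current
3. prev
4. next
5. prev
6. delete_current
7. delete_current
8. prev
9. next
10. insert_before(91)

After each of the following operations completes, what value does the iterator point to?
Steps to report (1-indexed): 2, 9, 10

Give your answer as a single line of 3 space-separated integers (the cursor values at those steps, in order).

After 1 (delete_current): list=[1, 5, 4, 3, 2, 8] cursor@1
After 2 (delete_current): list=[5, 4, 3, 2, 8] cursor@5
After 3 (prev): list=[5, 4, 3, 2, 8] cursor@5
After 4 (next): list=[5, 4, 3, 2, 8] cursor@4
After 5 (prev): list=[5, 4, 3, 2, 8] cursor@5
After 6 (delete_current): list=[4, 3, 2, 8] cursor@4
After 7 (delete_current): list=[3, 2, 8] cursor@3
After 8 (prev): list=[3, 2, 8] cursor@3
After 9 (next): list=[3, 2, 8] cursor@2
After 10 (insert_before(91)): list=[3, 91, 2, 8] cursor@2

Answer: 5 2 2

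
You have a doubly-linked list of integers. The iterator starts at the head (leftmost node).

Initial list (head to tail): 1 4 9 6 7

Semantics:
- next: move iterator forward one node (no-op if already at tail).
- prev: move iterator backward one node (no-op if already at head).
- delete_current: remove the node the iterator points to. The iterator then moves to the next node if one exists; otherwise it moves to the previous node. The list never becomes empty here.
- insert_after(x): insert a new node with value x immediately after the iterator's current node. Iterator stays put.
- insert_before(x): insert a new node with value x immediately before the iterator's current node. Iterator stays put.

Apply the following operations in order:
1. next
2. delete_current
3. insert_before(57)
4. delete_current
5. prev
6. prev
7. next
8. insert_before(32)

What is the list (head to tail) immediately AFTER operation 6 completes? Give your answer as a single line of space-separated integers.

Answer: 1 57 6 7

Derivation:
After 1 (next): list=[1, 4, 9, 6, 7] cursor@4
After 2 (delete_current): list=[1, 9, 6, 7] cursor@9
After 3 (insert_before(57)): list=[1, 57, 9, 6, 7] cursor@9
After 4 (delete_current): list=[1, 57, 6, 7] cursor@6
After 5 (prev): list=[1, 57, 6, 7] cursor@57
After 6 (prev): list=[1, 57, 6, 7] cursor@1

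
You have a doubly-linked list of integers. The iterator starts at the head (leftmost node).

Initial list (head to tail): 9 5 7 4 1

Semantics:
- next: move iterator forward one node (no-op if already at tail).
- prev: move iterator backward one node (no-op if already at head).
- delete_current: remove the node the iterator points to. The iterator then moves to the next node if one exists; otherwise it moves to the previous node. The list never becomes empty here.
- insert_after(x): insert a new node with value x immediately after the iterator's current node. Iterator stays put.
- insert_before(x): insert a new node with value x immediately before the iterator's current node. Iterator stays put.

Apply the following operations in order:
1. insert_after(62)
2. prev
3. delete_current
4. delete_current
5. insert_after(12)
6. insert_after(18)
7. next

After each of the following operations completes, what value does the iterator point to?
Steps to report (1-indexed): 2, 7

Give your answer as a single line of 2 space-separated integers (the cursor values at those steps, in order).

Answer: 9 18

Derivation:
After 1 (insert_after(62)): list=[9, 62, 5, 7, 4, 1] cursor@9
After 2 (prev): list=[9, 62, 5, 7, 4, 1] cursor@9
After 3 (delete_current): list=[62, 5, 7, 4, 1] cursor@62
After 4 (delete_current): list=[5, 7, 4, 1] cursor@5
After 5 (insert_after(12)): list=[5, 12, 7, 4, 1] cursor@5
After 6 (insert_after(18)): list=[5, 18, 12, 7, 4, 1] cursor@5
After 7 (next): list=[5, 18, 12, 7, 4, 1] cursor@18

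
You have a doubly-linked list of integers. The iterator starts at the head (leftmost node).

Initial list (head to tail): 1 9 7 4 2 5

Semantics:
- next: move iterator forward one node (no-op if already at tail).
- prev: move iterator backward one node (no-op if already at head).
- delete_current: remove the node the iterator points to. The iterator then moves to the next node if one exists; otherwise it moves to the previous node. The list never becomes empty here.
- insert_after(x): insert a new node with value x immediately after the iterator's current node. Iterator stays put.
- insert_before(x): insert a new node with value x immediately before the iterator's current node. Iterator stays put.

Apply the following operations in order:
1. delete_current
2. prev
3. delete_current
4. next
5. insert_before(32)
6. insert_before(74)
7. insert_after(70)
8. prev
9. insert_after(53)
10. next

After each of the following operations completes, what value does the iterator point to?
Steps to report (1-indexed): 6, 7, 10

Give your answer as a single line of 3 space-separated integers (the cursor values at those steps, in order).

Answer: 4 4 53

Derivation:
After 1 (delete_current): list=[9, 7, 4, 2, 5] cursor@9
After 2 (prev): list=[9, 7, 4, 2, 5] cursor@9
After 3 (delete_current): list=[7, 4, 2, 5] cursor@7
After 4 (next): list=[7, 4, 2, 5] cursor@4
After 5 (insert_before(32)): list=[7, 32, 4, 2, 5] cursor@4
After 6 (insert_before(74)): list=[7, 32, 74, 4, 2, 5] cursor@4
After 7 (insert_after(70)): list=[7, 32, 74, 4, 70, 2, 5] cursor@4
After 8 (prev): list=[7, 32, 74, 4, 70, 2, 5] cursor@74
After 9 (insert_after(53)): list=[7, 32, 74, 53, 4, 70, 2, 5] cursor@74
After 10 (next): list=[7, 32, 74, 53, 4, 70, 2, 5] cursor@53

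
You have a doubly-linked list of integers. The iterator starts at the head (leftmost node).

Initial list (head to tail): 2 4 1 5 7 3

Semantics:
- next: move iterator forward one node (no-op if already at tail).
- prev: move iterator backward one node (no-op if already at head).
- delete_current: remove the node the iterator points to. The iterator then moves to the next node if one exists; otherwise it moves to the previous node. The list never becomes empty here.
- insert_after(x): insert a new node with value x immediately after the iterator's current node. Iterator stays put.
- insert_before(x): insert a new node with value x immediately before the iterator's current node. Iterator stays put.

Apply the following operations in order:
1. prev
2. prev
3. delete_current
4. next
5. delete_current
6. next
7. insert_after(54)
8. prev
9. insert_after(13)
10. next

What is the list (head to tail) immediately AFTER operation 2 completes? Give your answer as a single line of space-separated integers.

After 1 (prev): list=[2, 4, 1, 5, 7, 3] cursor@2
After 2 (prev): list=[2, 4, 1, 5, 7, 3] cursor@2

Answer: 2 4 1 5 7 3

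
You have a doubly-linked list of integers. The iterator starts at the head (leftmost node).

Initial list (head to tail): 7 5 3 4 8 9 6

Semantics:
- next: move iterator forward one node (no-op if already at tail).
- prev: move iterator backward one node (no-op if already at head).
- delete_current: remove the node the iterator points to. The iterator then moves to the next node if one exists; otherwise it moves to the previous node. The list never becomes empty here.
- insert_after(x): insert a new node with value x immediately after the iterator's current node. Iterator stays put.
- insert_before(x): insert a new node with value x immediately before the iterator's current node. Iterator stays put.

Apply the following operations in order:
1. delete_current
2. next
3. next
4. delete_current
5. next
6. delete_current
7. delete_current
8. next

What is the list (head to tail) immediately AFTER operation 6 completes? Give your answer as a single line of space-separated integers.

After 1 (delete_current): list=[5, 3, 4, 8, 9, 6] cursor@5
After 2 (next): list=[5, 3, 4, 8, 9, 6] cursor@3
After 3 (next): list=[5, 3, 4, 8, 9, 6] cursor@4
After 4 (delete_current): list=[5, 3, 8, 9, 6] cursor@8
After 5 (next): list=[5, 3, 8, 9, 6] cursor@9
After 6 (delete_current): list=[5, 3, 8, 6] cursor@6

Answer: 5 3 8 6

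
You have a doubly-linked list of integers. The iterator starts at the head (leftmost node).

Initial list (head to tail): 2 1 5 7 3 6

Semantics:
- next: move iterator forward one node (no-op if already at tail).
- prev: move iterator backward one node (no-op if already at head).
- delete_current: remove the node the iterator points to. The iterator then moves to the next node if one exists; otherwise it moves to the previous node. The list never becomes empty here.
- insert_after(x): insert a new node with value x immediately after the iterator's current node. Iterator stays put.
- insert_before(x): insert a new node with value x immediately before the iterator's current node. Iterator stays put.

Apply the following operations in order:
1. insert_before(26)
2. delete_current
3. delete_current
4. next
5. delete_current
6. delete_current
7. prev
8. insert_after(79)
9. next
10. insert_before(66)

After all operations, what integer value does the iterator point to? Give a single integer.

After 1 (insert_before(26)): list=[26, 2, 1, 5, 7, 3, 6] cursor@2
After 2 (delete_current): list=[26, 1, 5, 7, 3, 6] cursor@1
After 3 (delete_current): list=[26, 5, 7, 3, 6] cursor@5
After 4 (next): list=[26, 5, 7, 3, 6] cursor@7
After 5 (delete_current): list=[26, 5, 3, 6] cursor@3
After 6 (delete_current): list=[26, 5, 6] cursor@6
After 7 (prev): list=[26, 5, 6] cursor@5
After 8 (insert_after(79)): list=[26, 5, 79, 6] cursor@5
After 9 (next): list=[26, 5, 79, 6] cursor@79
After 10 (insert_before(66)): list=[26, 5, 66, 79, 6] cursor@79

Answer: 79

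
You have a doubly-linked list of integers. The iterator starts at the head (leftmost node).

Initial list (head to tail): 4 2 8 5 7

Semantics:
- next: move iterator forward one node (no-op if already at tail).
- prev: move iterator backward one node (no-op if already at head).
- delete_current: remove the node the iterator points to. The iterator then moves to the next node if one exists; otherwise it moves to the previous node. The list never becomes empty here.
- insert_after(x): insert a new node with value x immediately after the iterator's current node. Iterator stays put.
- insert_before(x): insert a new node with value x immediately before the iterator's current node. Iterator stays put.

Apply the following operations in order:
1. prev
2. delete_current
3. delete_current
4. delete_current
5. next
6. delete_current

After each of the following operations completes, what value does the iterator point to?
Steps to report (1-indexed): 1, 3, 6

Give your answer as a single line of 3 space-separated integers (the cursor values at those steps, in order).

After 1 (prev): list=[4, 2, 8, 5, 7] cursor@4
After 2 (delete_current): list=[2, 8, 5, 7] cursor@2
After 3 (delete_current): list=[8, 5, 7] cursor@8
After 4 (delete_current): list=[5, 7] cursor@5
After 5 (next): list=[5, 7] cursor@7
After 6 (delete_current): list=[5] cursor@5

Answer: 4 8 5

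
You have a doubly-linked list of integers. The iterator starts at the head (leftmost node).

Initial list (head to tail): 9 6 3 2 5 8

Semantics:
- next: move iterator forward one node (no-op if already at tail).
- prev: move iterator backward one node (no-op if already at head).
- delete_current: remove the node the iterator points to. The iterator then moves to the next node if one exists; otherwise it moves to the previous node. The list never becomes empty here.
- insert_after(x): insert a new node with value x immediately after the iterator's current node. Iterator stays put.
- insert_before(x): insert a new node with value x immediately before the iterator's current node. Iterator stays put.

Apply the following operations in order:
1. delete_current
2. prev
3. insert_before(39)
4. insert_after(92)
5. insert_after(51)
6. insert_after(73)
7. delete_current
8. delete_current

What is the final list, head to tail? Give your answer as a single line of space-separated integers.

Answer: 39 51 92 3 2 5 8

Derivation:
After 1 (delete_current): list=[6, 3, 2, 5, 8] cursor@6
After 2 (prev): list=[6, 3, 2, 5, 8] cursor@6
After 3 (insert_before(39)): list=[39, 6, 3, 2, 5, 8] cursor@6
After 4 (insert_after(92)): list=[39, 6, 92, 3, 2, 5, 8] cursor@6
After 5 (insert_after(51)): list=[39, 6, 51, 92, 3, 2, 5, 8] cursor@6
After 6 (insert_after(73)): list=[39, 6, 73, 51, 92, 3, 2, 5, 8] cursor@6
After 7 (delete_current): list=[39, 73, 51, 92, 3, 2, 5, 8] cursor@73
After 8 (delete_current): list=[39, 51, 92, 3, 2, 5, 8] cursor@51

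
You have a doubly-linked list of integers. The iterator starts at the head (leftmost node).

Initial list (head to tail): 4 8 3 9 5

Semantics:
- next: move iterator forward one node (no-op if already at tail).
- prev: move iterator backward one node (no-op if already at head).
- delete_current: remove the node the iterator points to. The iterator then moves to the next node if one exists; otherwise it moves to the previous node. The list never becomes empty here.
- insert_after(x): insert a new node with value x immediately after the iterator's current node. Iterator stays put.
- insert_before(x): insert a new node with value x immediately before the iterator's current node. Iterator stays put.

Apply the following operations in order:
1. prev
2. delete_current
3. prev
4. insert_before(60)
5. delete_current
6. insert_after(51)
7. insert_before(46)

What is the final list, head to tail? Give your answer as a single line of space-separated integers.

After 1 (prev): list=[4, 8, 3, 9, 5] cursor@4
After 2 (delete_current): list=[8, 3, 9, 5] cursor@8
After 3 (prev): list=[8, 3, 9, 5] cursor@8
After 4 (insert_before(60)): list=[60, 8, 3, 9, 5] cursor@8
After 5 (delete_current): list=[60, 3, 9, 5] cursor@3
After 6 (insert_after(51)): list=[60, 3, 51, 9, 5] cursor@3
After 7 (insert_before(46)): list=[60, 46, 3, 51, 9, 5] cursor@3

Answer: 60 46 3 51 9 5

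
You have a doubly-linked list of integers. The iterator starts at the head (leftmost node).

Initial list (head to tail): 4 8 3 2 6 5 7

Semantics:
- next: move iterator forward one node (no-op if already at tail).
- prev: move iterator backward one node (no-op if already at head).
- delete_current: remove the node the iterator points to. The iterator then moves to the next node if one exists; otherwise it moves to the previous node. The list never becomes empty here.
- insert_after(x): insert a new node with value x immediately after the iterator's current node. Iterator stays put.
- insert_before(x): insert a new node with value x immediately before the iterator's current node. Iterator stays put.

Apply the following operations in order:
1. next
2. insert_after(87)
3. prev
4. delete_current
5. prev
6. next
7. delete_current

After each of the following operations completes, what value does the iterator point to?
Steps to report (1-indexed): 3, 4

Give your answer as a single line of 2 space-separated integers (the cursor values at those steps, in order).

Answer: 4 8

Derivation:
After 1 (next): list=[4, 8, 3, 2, 6, 5, 7] cursor@8
After 2 (insert_after(87)): list=[4, 8, 87, 3, 2, 6, 5, 7] cursor@8
After 3 (prev): list=[4, 8, 87, 3, 2, 6, 5, 7] cursor@4
After 4 (delete_current): list=[8, 87, 3, 2, 6, 5, 7] cursor@8
After 5 (prev): list=[8, 87, 3, 2, 6, 5, 7] cursor@8
After 6 (next): list=[8, 87, 3, 2, 6, 5, 7] cursor@87
After 7 (delete_current): list=[8, 3, 2, 6, 5, 7] cursor@3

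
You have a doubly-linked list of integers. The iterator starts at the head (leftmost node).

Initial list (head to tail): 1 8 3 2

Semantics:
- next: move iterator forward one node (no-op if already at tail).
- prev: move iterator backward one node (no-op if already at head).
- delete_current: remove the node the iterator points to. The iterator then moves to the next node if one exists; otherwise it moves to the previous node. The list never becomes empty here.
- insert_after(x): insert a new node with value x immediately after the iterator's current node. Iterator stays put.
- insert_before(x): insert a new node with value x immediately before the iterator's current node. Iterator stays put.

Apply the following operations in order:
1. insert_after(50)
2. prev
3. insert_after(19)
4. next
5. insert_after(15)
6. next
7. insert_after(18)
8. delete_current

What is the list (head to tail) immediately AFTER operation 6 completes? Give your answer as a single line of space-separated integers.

After 1 (insert_after(50)): list=[1, 50, 8, 3, 2] cursor@1
After 2 (prev): list=[1, 50, 8, 3, 2] cursor@1
After 3 (insert_after(19)): list=[1, 19, 50, 8, 3, 2] cursor@1
After 4 (next): list=[1, 19, 50, 8, 3, 2] cursor@19
After 5 (insert_after(15)): list=[1, 19, 15, 50, 8, 3, 2] cursor@19
After 6 (next): list=[1, 19, 15, 50, 8, 3, 2] cursor@15

Answer: 1 19 15 50 8 3 2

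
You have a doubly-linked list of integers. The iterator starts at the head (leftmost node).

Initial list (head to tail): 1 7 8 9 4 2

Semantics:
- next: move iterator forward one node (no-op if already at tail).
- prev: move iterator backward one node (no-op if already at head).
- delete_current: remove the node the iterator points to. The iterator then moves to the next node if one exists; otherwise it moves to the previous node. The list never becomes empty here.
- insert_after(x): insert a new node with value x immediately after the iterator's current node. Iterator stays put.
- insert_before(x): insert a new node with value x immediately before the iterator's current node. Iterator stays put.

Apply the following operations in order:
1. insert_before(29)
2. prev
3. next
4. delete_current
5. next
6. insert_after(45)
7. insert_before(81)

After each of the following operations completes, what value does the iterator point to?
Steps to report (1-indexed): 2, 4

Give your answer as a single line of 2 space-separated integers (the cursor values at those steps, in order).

Answer: 29 7

Derivation:
After 1 (insert_before(29)): list=[29, 1, 7, 8, 9, 4, 2] cursor@1
After 2 (prev): list=[29, 1, 7, 8, 9, 4, 2] cursor@29
After 3 (next): list=[29, 1, 7, 8, 9, 4, 2] cursor@1
After 4 (delete_current): list=[29, 7, 8, 9, 4, 2] cursor@7
After 5 (next): list=[29, 7, 8, 9, 4, 2] cursor@8
After 6 (insert_after(45)): list=[29, 7, 8, 45, 9, 4, 2] cursor@8
After 7 (insert_before(81)): list=[29, 7, 81, 8, 45, 9, 4, 2] cursor@8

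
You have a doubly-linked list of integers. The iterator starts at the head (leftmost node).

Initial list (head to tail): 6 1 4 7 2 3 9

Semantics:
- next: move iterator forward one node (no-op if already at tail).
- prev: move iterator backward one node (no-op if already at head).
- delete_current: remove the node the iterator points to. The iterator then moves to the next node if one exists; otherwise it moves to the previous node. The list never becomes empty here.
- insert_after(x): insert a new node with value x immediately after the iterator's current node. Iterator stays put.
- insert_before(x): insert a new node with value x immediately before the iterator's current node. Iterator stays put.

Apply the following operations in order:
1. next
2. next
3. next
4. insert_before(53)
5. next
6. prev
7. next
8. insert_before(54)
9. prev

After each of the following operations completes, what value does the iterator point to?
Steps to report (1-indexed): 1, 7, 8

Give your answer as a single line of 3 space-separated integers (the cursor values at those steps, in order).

Answer: 1 2 2

Derivation:
After 1 (next): list=[6, 1, 4, 7, 2, 3, 9] cursor@1
After 2 (next): list=[6, 1, 4, 7, 2, 3, 9] cursor@4
After 3 (next): list=[6, 1, 4, 7, 2, 3, 9] cursor@7
After 4 (insert_before(53)): list=[6, 1, 4, 53, 7, 2, 3, 9] cursor@7
After 5 (next): list=[6, 1, 4, 53, 7, 2, 3, 9] cursor@2
After 6 (prev): list=[6, 1, 4, 53, 7, 2, 3, 9] cursor@7
After 7 (next): list=[6, 1, 4, 53, 7, 2, 3, 9] cursor@2
After 8 (insert_before(54)): list=[6, 1, 4, 53, 7, 54, 2, 3, 9] cursor@2
After 9 (prev): list=[6, 1, 4, 53, 7, 54, 2, 3, 9] cursor@54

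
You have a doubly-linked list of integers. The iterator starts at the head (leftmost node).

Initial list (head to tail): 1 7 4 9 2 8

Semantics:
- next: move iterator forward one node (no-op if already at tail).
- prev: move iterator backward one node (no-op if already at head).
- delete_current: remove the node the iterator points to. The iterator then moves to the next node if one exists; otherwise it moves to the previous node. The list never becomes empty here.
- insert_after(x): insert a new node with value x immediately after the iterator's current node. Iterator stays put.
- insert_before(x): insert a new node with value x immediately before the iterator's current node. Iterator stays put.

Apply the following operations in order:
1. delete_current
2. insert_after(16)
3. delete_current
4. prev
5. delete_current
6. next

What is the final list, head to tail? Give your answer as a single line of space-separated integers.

Answer: 4 9 2 8

Derivation:
After 1 (delete_current): list=[7, 4, 9, 2, 8] cursor@7
After 2 (insert_after(16)): list=[7, 16, 4, 9, 2, 8] cursor@7
After 3 (delete_current): list=[16, 4, 9, 2, 8] cursor@16
After 4 (prev): list=[16, 4, 9, 2, 8] cursor@16
After 5 (delete_current): list=[4, 9, 2, 8] cursor@4
After 6 (next): list=[4, 9, 2, 8] cursor@9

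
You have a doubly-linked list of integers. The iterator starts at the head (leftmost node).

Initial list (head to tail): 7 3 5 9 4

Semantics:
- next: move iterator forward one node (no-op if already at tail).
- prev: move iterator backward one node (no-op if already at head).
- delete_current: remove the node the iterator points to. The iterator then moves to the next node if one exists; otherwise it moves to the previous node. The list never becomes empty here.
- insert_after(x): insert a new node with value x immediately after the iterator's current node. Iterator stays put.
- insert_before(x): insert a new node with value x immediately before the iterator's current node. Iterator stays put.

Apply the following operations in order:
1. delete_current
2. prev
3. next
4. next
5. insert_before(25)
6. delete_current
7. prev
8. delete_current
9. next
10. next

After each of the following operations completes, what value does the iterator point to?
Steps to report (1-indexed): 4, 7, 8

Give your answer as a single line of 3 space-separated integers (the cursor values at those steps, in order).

Answer: 9 25 4

Derivation:
After 1 (delete_current): list=[3, 5, 9, 4] cursor@3
After 2 (prev): list=[3, 5, 9, 4] cursor@3
After 3 (next): list=[3, 5, 9, 4] cursor@5
After 4 (next): list=[3, 5, 9, 4] cursor@9
After 5 (insert_before(25)): list=[3, 5, 25, 9, 4] cursor@9
After 6 (delete_current): list=[3, 5, 25, 4] cursor@4
After 7 (prev): list=[3, 5, 25, 4] cursor@25
After 8 (delete_current): list=[3, 5, 4] cursor@4
After 9 (next): list=[3, 5, 4] cursor@4
After 10 (next): list=[3, 5, 4] cursor@4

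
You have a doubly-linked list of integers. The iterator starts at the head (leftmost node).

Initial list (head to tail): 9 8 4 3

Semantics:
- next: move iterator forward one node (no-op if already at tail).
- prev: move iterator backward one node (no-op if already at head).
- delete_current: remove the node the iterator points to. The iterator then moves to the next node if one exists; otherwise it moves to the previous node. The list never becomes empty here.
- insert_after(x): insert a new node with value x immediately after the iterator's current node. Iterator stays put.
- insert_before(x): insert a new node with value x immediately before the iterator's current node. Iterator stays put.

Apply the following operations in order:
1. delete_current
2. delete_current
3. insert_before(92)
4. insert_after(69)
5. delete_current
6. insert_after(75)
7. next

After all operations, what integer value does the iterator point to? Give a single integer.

After 1 (delete_current): list=[8, 4, 3] cursor@8
After 2 (delete_current): list=[4, 3] cursor@4
After 3 (insert_before(92)): list=[92, 4, 3] cursor@4
After 4 (insert_after(69)): list=[92, 4, 69, 3] cursor@4
After 5 (delete_current): list=[92, 69, 3] cursor@69
After 6 (insert_after(75)): list=[92, 69, 75, 3] cursor@69
After 7 (next): list=[92, 69, 75, 3] cursor@75

Answer: 75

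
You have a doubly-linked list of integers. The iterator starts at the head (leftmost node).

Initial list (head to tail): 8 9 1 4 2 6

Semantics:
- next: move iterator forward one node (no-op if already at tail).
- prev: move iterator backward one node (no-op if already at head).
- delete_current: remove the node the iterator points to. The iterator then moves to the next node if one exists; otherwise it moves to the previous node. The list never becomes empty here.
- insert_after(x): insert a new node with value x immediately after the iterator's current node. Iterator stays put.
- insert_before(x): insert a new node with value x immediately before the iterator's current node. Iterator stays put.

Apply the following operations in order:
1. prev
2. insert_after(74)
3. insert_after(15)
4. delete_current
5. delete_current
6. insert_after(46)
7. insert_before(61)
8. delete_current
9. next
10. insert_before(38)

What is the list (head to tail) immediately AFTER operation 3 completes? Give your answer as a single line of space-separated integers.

After 1 (prev): list=[8, 9, 1, 4, 2, 6] cursor@8
After 2 (insert_after(74)): list=[8, 74, 9, 1, 4, 2, 6] cursor@8
After 3 (insert_after(15)): list=[8, 15, 74, 9, 1, 4, 2, 6] cursor@8

Answer: 8 15 74 9 1 4 2 6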